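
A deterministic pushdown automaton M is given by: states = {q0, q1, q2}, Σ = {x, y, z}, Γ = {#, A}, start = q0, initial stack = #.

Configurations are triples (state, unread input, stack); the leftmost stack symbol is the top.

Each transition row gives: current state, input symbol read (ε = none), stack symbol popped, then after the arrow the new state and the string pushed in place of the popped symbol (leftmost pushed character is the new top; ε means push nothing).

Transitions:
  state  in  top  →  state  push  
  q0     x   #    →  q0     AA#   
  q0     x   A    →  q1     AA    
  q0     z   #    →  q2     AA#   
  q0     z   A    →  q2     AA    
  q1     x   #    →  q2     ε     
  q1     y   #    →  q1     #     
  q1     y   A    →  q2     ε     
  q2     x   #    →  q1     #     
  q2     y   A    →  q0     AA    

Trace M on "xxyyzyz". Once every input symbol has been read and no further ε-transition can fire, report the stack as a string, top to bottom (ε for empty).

AAAAAA#

(q0, xxyyzyz, #)
  read x, top #: go to q0, push AA# → (q0, xyyzyz, AA#)
  read x, top A: go to q1, push AA → (q1, yyzyz, AAA#)
  read y, top A: go to q2, push ε → (q2, yzyz, AA#)
  read y, top A: go to q0, push AA → (q0, zyz, AAA#)
  read z, top A: go to q2, push AA → (q2, yz, AAAA#)
  read y, top A: go to q0, push AA → (q0, z, AAAAA#)
  read z, top A: go to q2, push AA → (q2, ε, AAAAAA#)
All input consumed in state q2 with stack AAAAAA#.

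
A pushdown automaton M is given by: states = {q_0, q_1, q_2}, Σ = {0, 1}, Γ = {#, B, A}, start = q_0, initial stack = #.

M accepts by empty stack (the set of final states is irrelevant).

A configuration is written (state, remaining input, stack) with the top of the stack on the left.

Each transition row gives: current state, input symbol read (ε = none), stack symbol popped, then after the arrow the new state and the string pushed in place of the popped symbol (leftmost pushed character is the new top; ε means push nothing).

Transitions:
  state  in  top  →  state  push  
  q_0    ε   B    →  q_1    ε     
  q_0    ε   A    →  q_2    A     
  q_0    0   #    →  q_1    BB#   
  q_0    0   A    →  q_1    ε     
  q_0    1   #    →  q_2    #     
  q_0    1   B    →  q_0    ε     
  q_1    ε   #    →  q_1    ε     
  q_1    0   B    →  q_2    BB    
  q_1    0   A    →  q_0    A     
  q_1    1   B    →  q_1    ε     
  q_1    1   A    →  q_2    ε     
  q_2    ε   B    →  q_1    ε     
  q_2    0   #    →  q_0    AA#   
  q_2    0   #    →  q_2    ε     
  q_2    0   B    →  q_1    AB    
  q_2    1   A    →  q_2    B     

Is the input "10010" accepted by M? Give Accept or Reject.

One accepting computation: (q_0, 10010, #) ⊢ (q_2, 0010, #) ⊢ (q_0, 010, AA#) ⊢ (q_1, 10, A#) ⊢ (q_2, 0, #) ⊢ (q_2, ε, ε)
All input consumed and the stack is empty.

Accept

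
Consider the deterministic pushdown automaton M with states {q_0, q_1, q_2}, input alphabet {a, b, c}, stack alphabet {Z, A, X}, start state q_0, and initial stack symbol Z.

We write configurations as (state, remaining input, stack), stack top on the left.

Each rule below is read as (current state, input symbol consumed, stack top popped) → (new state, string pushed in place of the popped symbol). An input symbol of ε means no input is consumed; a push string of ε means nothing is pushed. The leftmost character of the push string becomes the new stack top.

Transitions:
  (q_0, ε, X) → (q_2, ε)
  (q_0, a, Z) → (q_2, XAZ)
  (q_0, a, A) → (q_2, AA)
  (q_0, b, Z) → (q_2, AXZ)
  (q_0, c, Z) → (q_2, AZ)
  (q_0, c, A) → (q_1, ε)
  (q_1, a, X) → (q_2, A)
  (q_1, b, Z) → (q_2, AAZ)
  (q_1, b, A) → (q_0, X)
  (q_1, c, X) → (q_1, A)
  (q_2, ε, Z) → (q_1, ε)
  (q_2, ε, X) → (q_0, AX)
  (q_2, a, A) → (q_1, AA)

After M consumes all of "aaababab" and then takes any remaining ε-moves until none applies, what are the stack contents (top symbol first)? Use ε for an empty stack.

AAXAZ

(q_0, aaababab, Z) ⊢ (q_2, aababab, XAZ) ⊢ (q_0, aababab, AXAZ) ⊢ (q_2, ababab, AAXAZ) ⊢ (q_1, babab, AAAXAZ) ⊢ (q_0, abab, XAAXAZ) ⊢ (q_2, abab, AAXAZ) ⊢ (q_1, bab, AAAXAZ) ⊢ (q_0, ab, XAAXAZ) ⊢ (q_2, ab, AAXAZ) ⊢ (q_1, b, AAAXAZ) ⊢ (q_0, ε, XAAXAZ) ⊢ (q_2, ε, AAXAZ)
All input consumed in state q_2 with stack AAXAZ.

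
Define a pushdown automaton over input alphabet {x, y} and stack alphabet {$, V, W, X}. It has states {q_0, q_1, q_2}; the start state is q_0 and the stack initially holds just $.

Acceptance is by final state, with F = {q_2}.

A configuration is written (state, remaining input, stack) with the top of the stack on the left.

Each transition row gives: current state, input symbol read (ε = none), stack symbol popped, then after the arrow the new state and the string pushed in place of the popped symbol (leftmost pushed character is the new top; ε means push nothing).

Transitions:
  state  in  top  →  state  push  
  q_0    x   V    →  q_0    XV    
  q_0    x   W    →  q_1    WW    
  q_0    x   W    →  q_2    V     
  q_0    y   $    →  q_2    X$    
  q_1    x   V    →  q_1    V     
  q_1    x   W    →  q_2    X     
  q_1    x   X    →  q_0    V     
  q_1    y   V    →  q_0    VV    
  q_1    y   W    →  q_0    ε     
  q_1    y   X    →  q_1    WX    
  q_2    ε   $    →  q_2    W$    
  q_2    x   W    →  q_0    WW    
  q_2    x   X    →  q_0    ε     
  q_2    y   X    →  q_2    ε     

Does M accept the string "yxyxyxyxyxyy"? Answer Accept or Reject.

One accepting computation: (q_0, yxyxyxyxyxyy, $) ⊢ (q_2, xyxyxyxyxyy, X$) ⊢ (q_0, yxyxyxyxyy, $) ⊢ (q_2, xyxyxyxyy, X$) ⊢ (q_0, yxyxyxyy, $) ⊢ (q_2, xyxyxyy, X$) ⊢ (q_0, yxyxyy, $) ⊢ (q_2, xyxyy, X$) ⊢ (q_0, yxyy, $) ⊢ (q_2, xyy, X$) ⊢ (q_0, yy, $) ⊢ (q_2, y, X$) ⊢ (q_2, ε, $)
All input consumed and state q_2 ∈ F.

Accept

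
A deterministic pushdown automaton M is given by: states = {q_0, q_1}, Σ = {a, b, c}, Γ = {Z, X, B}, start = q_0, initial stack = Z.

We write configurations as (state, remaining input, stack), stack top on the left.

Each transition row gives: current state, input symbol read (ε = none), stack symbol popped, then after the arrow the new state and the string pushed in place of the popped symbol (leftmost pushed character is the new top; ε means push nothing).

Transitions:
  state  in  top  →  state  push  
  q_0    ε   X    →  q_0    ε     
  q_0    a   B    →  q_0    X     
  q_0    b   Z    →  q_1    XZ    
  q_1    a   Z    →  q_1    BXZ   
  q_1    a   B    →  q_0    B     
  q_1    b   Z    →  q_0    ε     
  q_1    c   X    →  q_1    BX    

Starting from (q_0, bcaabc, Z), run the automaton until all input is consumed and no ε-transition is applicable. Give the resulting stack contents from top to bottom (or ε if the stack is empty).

BXZ

(q_0, bcaabc, Z)
  read b, top Z: go to q_1, push XZ → (q_1, caabc, XZ)
  read c, top X: go to q_1, push BX → (q_1, aabc, BXZ)
  read a, top B: go to q_0, push B → (q_0, abc, BXZ)
  read a, top B: go to q_0, push X → (q_0, bc, XXZ)
  ε-move, top X: go to q_0, push ε → (q_0, bc, XZ)
  ε-move, top X: go to q_0, push ε → (q_0, bc, Z)
  read b, top Z: go to q_1, push XZ → (q_1, c, XZ)
  read c, top X: go to q_1, push BX → (q_1, ε, BXZ)
All input consumed in state q_1 with stack BXZ.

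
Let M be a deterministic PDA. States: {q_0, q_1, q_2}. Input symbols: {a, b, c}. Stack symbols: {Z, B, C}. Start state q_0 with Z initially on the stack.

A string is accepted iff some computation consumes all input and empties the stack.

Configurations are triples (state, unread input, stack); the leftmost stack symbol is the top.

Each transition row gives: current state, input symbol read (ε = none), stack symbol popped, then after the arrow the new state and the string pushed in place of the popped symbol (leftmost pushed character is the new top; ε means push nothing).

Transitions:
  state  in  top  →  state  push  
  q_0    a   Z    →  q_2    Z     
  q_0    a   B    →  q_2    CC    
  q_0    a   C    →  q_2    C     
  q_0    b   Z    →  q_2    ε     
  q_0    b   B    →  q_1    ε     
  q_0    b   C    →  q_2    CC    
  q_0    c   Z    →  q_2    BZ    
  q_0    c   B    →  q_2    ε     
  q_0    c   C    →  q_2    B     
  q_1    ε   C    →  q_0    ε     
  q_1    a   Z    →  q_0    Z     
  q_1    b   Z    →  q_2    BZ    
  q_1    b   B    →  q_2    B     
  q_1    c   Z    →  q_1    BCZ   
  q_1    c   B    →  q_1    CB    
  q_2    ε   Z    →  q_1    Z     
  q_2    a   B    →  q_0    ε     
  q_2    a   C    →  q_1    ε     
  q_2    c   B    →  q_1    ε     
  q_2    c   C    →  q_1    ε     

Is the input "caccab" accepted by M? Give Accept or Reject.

Accept

(q_0, caccab, Z) ⊢ (q_2, accab, BZ) ⊢ (q_0, ccab, Z) ⊢ (q_2, cab, BZ) ⊢ (q_1, ab, Z) ⊢ (q_0, b, Z) ⊢ (q_2, ε, ε)
All input consumed and the stack is empty.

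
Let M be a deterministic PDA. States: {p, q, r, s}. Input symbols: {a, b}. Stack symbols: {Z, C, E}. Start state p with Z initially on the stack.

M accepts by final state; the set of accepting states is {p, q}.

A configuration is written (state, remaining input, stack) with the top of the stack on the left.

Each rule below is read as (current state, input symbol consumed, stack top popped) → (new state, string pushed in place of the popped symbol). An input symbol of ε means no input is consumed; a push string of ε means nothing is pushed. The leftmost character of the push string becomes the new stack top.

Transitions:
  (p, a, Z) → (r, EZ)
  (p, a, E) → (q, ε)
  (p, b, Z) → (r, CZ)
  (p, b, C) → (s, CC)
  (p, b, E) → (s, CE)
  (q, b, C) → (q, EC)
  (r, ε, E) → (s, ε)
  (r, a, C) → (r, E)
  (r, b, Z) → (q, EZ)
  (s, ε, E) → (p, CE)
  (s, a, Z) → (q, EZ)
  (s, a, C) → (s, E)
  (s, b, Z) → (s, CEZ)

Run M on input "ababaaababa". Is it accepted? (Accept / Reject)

(p, ababaaababa, Z) ⊢ (r, babaaababa, EZ) ⊢ (s, babaaababa, Z) ⊢ (s, abaaababa, CEZ) ⊢ (s, baaababa, EEZ) ⊢ (p, baaababa, CEEZ) ⊢ (s, aaababa, CCEEZ) ⊢ (s, aababa, ECEEZ) ⊢ (p, aababa, CECEEZ)
No transition applies at (p, aababa, CECEEZ); input not fully consumed.

Reject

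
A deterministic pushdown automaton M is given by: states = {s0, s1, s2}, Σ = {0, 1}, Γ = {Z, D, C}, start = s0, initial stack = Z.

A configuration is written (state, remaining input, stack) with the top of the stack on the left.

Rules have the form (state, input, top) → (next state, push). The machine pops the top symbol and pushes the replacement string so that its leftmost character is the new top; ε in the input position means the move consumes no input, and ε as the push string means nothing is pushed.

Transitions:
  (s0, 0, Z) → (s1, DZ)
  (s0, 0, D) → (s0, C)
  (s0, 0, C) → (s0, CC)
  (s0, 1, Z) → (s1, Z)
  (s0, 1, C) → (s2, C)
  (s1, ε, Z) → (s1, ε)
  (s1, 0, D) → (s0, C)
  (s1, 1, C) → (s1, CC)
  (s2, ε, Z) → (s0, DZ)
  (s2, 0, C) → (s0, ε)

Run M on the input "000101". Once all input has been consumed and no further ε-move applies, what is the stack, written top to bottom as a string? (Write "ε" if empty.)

CZ

(s0, 000101, Z) ⊢ (s1, 00101, DZ) ⊢ (s0, 0101, CZ) ⊢ (s0, 101, CCZ) ⊢ (s2, 01, CCZ) ⊢ (s0, 1, CZ) ⊢ (s2, ε, CZ)
All input consumed in state s2 with stack CZ.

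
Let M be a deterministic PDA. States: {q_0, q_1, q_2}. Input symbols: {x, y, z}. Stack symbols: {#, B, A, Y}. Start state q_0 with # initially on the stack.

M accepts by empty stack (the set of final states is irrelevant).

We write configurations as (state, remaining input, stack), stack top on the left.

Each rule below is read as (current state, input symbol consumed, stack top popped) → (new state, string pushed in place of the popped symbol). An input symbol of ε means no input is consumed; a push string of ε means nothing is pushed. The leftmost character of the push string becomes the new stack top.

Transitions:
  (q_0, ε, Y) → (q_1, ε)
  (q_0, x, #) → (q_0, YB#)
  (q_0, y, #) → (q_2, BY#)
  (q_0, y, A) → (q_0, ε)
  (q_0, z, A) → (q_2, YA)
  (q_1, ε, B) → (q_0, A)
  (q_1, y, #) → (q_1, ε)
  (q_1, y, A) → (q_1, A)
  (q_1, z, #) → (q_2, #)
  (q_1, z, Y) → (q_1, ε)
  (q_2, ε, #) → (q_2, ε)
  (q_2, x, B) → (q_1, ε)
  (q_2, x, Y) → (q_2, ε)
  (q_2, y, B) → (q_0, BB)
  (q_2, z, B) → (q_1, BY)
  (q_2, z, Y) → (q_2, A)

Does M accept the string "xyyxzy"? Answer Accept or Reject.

Accept

(q_0, xyyxzy, #)
  read x, top #: go to q_0, push YB# → (q_0, yyxzy, YB#)
  ε-move, top Y: go to q_1, push ε → (q_1, yyxzy, B#)
  ε-move, top B: go to q_0, push A → (q_0, yyxzy, A#)
  read y, top A: go to q_0, push ε → (q_0, yxzy, #)
  read y, top #: go to q_2, push BY# → (q_2, xzy, BY#)
  read x, top B: go to q_1, push ε → (q_1, zy, Y#)
  read z, top Y: go to q_1, push ε → (q_1, y, #)
  read y, top #: go to q_1, push ε → (q_1, ε, ε)
All input consumed and the stack is empty.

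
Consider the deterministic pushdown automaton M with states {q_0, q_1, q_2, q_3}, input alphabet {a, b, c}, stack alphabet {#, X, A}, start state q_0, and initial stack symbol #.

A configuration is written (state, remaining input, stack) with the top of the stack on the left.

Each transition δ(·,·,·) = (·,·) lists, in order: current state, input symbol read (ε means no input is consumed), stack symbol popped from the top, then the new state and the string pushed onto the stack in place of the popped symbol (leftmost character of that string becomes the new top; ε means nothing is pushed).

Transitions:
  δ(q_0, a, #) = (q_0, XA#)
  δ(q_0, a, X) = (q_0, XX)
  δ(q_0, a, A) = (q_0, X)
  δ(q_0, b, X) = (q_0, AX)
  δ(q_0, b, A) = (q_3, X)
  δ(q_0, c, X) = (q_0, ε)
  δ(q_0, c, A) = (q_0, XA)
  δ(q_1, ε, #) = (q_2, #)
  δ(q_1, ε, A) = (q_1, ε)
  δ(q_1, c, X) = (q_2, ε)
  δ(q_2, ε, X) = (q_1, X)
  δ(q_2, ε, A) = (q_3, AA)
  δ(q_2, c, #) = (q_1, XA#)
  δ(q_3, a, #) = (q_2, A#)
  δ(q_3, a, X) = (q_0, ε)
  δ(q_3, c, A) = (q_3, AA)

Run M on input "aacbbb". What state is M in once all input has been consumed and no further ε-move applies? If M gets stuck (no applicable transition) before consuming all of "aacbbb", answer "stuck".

(q_0, aacbbb, #) ⊢ (q_0, acbbb, XA#) ⊢ (q_0, cbbb, XXA#) ⊢ (q_0, bbb, XA#) ⊢ (q_0, bb, AXA#) ⊢ (q_3, b, XXA#)
No transition for (q_3, b, top X); M blocks with input b remaining.

stuck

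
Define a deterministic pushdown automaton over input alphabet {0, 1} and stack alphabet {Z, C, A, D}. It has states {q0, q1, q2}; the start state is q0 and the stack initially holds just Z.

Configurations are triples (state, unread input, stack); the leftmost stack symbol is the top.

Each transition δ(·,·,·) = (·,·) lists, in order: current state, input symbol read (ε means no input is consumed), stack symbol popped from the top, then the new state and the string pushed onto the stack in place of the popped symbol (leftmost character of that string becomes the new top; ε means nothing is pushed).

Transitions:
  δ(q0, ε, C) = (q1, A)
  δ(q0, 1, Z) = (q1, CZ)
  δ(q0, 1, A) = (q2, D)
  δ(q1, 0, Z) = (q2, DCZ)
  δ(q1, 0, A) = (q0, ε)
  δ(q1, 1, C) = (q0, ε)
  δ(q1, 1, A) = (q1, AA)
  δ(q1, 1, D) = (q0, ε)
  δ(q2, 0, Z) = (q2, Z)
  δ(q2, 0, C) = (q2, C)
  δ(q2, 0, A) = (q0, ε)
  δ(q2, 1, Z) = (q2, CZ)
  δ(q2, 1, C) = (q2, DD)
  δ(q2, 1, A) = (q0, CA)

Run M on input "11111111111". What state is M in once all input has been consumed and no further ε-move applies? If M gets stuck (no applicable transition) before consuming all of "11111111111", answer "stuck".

q1

(q0, 11111111111, Z) ⊢ (q1, 1111111111, CZ) ⊢ (q0, 111111111, Z) ⊢ (q1, 11111111, CZ) ⊢ (q0, 1111111, Z) ⊢ (q1, 111111, CZ) ⊢ (q0, 11111, Z) ⊢ (q1, 1111, CZ) ⊢ (q0, 111, Z) ⊢ (q1, 11, CZ) ⊢ (q0, 1, Z) ⊢ (q1, ε, CZ)
All input consumed; M is in state q1.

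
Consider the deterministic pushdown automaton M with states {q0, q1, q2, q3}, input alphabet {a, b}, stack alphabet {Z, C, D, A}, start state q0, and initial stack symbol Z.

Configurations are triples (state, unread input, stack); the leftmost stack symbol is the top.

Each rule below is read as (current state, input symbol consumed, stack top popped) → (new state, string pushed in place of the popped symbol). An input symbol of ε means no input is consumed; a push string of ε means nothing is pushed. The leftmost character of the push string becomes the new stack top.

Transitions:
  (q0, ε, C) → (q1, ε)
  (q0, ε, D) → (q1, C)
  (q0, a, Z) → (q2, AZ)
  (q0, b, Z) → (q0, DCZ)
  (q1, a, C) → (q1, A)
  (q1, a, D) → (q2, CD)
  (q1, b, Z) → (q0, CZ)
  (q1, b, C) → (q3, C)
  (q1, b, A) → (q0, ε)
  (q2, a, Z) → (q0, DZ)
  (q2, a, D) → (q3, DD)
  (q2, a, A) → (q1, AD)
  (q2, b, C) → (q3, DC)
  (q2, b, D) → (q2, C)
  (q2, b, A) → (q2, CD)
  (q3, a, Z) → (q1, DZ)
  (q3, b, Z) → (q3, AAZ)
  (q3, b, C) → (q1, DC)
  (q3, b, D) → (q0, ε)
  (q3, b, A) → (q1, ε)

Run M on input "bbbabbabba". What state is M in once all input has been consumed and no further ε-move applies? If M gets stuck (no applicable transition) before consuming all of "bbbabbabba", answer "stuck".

(q0, bbbabbabba, Z)
  read b, top Z: go to q0, push DCZ → (q0, bbabbabba, DCZ)
  ε-move, top D: go to q1, push C → (q1, bbabbabba, CCZ)
  read b, top C: go to q3, push C → (q3, babbabba, CCZ)
  read b, top C: go to q1, push DC → (q1, abbabba, DCCZ)
  read a, top D: go to q2, push CD → (q2, bbabba, CDCCZ)
  read b, top C: go to q3, push DC → (q3, babba, DCDCCZ)
  read b, top D: go to q0, push ε → (q0, abba, CDCCZ)
  ε-move, top C: go to q1, push ε → (q1, abba, DCCZ)
  read a, top D: go to q2, push CD → (q2, bba, CDCCZ)
  read b, top C: go to q3, push DC → (q3, ba, DCDCCZ)
  read b, top D: go to q0, push ε → (q0, a, CDCCZ)
  ε-move, top C: go to q1, push ε → (q1, a, DCCZ)
  read a, top D: go to q2, push CD → (q2, ε, CDCCZ)
All input consumed; M is in state q2.

q2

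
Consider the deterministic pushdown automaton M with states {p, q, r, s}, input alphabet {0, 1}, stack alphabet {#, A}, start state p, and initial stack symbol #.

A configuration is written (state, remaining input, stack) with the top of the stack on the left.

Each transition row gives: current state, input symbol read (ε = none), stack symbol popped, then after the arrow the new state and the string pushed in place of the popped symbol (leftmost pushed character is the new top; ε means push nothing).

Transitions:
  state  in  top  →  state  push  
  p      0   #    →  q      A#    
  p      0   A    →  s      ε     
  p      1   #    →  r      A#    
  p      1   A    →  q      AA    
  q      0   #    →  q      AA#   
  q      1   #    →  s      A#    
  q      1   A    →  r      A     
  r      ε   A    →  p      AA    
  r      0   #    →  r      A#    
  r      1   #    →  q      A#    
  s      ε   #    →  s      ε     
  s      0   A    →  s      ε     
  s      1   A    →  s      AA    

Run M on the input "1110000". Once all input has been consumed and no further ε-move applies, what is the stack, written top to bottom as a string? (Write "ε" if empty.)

ε

(p, 1110000, #) ⊢ (r, 110000, A#) ⊢ (p, 110000, AA#) ⊢ (q, 10000, AAA#) ⊢ (r, 0000, AAA#) ⊢ (p, 0000, AAAA#) ⊢ (s, 000, AAA#) ⊢ (s, 00, AA#) ⊢ (s, 0, A#) ⊢ (s, ε, #) ⊢ (s, ε, ε)
All input consumed in state s with stack ε.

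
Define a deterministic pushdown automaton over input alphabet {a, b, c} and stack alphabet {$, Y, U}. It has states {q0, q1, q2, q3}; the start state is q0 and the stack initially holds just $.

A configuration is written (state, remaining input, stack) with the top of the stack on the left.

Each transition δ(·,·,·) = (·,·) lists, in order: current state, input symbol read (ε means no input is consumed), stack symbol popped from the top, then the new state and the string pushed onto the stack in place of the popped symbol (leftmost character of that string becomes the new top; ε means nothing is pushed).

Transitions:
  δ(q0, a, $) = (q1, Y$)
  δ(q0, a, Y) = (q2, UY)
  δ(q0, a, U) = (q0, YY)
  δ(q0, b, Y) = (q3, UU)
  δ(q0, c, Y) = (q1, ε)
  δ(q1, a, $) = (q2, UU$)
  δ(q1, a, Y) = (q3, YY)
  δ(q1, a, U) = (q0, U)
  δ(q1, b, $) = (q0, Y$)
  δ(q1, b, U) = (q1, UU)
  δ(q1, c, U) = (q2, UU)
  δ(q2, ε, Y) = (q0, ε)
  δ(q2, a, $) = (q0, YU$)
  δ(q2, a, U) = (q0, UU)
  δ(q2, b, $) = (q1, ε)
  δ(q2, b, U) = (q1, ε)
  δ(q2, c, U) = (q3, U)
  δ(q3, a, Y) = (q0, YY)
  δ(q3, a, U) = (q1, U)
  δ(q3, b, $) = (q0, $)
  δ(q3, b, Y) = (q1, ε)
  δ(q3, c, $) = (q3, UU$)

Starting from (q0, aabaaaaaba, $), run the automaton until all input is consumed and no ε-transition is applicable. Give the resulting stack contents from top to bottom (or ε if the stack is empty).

(q0, aabaaaaaba, $) ⊢ (q1, abaaaaaba, Y$) ⊢ (q3, baaaaaba, YY$) ⊢ (q1, aaaaaba, Y$) ⊢ (q3, aaaaba, YY$) ⊢ (q0, aaaba, YYY$) ⊢ (q2, aaba, UYYY$) ⊢ (q0, aba, UUYYY$) ⊢ (q0, ba, YYUYYY$) ⊢ (q3, a, UUYUYYY$) ⊢ (q1, ε, UUYUYYY$)
All input consumed in state q1 with stack UUYUYYY$.

UUYUYYY$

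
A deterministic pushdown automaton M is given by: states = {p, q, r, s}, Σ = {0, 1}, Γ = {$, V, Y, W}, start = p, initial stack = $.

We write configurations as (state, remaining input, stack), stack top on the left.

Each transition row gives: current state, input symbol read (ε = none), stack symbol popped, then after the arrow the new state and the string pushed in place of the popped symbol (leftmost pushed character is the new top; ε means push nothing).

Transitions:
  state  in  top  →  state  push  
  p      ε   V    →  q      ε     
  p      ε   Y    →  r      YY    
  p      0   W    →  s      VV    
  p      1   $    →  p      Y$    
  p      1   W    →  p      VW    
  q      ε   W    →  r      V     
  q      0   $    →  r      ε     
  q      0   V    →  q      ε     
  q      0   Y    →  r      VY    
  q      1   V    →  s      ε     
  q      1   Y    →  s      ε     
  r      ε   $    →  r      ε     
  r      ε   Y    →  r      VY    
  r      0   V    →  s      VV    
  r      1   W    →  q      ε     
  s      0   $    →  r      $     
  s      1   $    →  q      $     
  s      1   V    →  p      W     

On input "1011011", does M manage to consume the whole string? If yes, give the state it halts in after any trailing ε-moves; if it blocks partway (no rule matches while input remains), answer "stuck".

(p, 1011011, $)
  read 1, top $: go to p, push Y$ → (p, 011011, Y$)
  ε-move, top Y: go to r, push YY → (r, 011011, YY$)
  ε-move, top Y: go to r, push VY → (r, 011011, VYY$)
  read 0, top V: go to s, push VV → (s, 11011, VVYY$)
  read 1, top V: go to p, push W → (p, 1011, WVYY$)
  read 1, top W: go to p, push VW → (p, 011, VWVYY$)
  ε-move, top V: go to q, push ε → (q, 011, WVYY$)
  ε-move, top W: go to r, push V → (r, 011, VVYY$)
  read 0, top V: go to s, push VV → (s, 11, VVVYY$)
  read 1, top V: go to p, push W → (p, 1, WVVYY$)
  read 1, top W: go to p, push VW → (p, ε, VWVVYY$)
  ε-move, top V: go to q, push ε → (q, ε, WVVYY$)
  ε-move, top W: go to r, push V → (r, ε, VVVYY$)
All input consumed; M is in state r.

r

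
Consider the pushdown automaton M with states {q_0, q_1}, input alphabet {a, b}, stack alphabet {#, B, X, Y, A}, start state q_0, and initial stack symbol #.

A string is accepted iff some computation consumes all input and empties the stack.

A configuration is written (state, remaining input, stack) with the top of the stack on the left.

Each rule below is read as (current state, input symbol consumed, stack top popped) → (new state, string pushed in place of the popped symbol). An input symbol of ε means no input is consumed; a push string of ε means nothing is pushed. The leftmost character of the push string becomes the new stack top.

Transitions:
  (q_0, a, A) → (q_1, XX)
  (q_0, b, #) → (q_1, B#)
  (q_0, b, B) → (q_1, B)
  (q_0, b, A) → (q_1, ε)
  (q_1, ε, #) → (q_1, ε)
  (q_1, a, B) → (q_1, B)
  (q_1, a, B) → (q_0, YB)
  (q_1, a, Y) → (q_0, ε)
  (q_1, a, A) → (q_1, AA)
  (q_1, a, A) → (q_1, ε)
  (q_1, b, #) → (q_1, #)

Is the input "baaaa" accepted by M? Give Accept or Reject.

No computation consumes all input and empties the stack.

Reject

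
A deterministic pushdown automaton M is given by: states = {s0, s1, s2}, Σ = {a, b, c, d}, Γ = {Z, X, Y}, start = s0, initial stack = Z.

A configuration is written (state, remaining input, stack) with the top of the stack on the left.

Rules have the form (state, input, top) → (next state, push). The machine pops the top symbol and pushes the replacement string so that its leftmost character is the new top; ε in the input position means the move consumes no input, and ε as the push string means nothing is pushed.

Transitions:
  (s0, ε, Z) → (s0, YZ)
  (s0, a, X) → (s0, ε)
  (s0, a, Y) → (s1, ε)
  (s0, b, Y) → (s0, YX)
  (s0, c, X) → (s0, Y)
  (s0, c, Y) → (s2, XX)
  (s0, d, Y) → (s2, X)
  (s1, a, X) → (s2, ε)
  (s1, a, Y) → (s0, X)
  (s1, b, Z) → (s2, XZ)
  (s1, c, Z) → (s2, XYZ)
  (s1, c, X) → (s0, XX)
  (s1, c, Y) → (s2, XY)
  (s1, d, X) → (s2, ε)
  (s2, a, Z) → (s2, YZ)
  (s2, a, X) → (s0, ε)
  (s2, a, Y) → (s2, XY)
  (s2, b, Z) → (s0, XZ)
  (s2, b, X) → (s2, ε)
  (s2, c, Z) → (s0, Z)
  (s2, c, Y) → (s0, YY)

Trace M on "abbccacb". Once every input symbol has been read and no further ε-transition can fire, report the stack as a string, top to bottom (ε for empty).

(s0, abbccacb, Z) ⊢ (s0, abbccacb, YZ) ⊢ (s1, bbccacb, Z) ⊢ (s2, bccacb, XZ) ⊢ (s2, ccacb, Z) ⊢ (s0, cacb, Z) ⊢ (s0, cacb, YZ) ⊢ (s2, acb, XXZ) ⊢ (s0, cb, XZ) ⊢ (s0, b, YZ) ⊢ (s0, ε, YXZ)
All input consumed in state s0 with stack YXZ.

YXZ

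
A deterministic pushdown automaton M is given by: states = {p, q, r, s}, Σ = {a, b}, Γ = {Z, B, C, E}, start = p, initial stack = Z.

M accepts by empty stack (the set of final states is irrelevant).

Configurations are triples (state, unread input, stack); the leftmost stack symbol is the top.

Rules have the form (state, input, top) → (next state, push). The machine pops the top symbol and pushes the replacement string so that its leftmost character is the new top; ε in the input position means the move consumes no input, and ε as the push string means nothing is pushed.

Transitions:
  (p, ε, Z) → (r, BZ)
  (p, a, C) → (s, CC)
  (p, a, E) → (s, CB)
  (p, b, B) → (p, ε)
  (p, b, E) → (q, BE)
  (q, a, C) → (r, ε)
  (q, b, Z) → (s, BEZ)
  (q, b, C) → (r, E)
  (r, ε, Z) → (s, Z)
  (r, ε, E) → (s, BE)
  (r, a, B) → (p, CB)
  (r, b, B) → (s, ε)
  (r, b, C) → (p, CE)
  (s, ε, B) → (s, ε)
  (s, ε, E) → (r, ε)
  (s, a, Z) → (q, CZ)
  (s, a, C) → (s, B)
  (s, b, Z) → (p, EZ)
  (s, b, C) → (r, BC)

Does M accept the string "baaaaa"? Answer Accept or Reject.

(p, baaaaa, Z)
  ε-move, top Z: go to r, push BZ → (r, baaaaa, BZ)
  read b, top B: go to s, push ε → (s, aaaaa, Z)
  read a, top Z: go to q, push CZ → (q, aaaa, CZ)
  read a, top C: go to r, push ε → (r, aaa, Z)
  ε-move, top Z: go to s, push Z → (s, aaa, Z)
  read a, top Z: go to q, push CZ → (q, aa, CZ)
  read a, top C: go to r, push ε → (r, a, Z)
  ε-move, top Z: go to s, push Z → (s, a, Z)
  read a, top Z: go to q, push CZ → (q, ε, CZ)
All input consumed; stack is CZ, not empty, and no further ε-move applies.

Reject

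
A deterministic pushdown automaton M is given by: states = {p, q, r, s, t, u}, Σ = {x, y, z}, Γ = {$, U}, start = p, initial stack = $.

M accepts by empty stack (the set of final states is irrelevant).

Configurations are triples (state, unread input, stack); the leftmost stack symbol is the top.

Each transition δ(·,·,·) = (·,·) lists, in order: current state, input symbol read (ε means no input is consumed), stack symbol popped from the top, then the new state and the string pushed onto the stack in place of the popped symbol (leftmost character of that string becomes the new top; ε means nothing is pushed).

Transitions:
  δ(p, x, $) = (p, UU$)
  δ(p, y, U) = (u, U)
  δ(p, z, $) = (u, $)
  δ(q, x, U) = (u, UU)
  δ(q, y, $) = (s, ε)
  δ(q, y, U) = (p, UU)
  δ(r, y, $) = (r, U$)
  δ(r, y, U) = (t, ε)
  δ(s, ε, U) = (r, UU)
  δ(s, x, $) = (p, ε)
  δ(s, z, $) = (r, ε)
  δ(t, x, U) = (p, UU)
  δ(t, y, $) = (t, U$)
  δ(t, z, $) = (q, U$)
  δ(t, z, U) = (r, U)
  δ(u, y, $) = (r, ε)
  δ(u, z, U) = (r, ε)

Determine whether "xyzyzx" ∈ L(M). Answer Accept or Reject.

(p, xyzyzx, $)
  read x, top $: go to p, push UU$ → (p, yzyzx, UU$)
  read y, top U: go to u, push U → (u, zyzx, UU$)
  read z, top U: go to r, push ε → (r, yzx, U$)
  read y, top U: go to t, push ε → (t, zx, $)
  read z, top $: go to q, push U$ → (q, x, U$)
  read x, top U: go to u, push UU → (u, ε, UU$)
All input consumed; stack is UU$, not empty, and no further ε-move applies.

Reject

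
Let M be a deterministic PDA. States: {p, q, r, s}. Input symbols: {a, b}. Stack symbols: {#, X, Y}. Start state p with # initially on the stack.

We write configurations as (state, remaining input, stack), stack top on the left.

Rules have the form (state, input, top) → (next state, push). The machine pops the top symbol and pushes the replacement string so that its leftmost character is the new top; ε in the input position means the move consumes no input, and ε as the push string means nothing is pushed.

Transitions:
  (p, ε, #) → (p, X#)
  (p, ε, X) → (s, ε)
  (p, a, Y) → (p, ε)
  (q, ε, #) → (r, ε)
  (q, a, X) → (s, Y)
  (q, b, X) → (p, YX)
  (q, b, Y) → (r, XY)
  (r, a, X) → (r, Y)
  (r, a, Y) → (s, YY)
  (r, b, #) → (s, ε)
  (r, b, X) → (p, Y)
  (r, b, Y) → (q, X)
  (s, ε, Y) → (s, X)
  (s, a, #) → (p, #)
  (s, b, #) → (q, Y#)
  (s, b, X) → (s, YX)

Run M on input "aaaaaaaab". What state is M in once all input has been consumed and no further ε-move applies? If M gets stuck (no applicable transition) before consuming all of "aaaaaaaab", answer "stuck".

q

(p, aaaaaaaab, #)
  ε-move, top #: go to p, push X# → (p, aaaaaaaab, X#)
  ε-move, top X: go to s, push ε → (s, aaaaaaaab, #)
  read a, top #: go to p, push # → (p, aaaaaaab, #)
  ε-move, top #: go to p, push X# → (p, aaaaaaab, X#)
  ε-move, top X: go to s, push ε → (s, aaaaaaab, #)
  read a, top #: go to p, push # → (p, aaaaaab, #)
  ε-move, top #: go to p, push X# → (p, aaaaaab, X#)
  ε-move, top X: go to s, push ε → (s, aaaaaab, #)
  read a, top #: go to p, push # → (p, aaaaab, #)
  ε-move, top #: go to p, push X# → (p, aaaaab, X#)
  ε-move, top X: go to s, push ε → (s, aaaaab, #)
  read a, top #: go to p, push # → (p, aaaab, #)
  ε-move, top #: go to p, push X# → (p, aaaab, X#)
  ε-move, top X: go to s, push ε → (s, aaaab, #)
  read a, top #: go to p, push # → (p, aaab, #)
  ε-move, top #: go to p, push X# → (p, aaab, X#)
  ε-move, top X: go to s, push ε → (s, aaab, #)
  read a, top #: go to p, push # → (p, aab, #)
  ε-move, top #: go to p, push X# → (p, aab, X#)
  ε-move, top X: go to s, push ε → (s, aab, #)
  read a, top #: go to p, push # → (p, ab, #)
  ε-move, top #: go to p, push X# → (p, ab, X#)
  ε-move, top X: go to s, push ε → (s, ab, #)
  read a, top #: go to p, push # → (p, b, #)
  ε-move, top #: go to p, push X# → (p, b, X#)
  ε-move, top X: go to s, push ε → (s, b, #)
  read b, top #: go to q, push Y# → (q, ε, Y#)
All input consumed; M is in state q.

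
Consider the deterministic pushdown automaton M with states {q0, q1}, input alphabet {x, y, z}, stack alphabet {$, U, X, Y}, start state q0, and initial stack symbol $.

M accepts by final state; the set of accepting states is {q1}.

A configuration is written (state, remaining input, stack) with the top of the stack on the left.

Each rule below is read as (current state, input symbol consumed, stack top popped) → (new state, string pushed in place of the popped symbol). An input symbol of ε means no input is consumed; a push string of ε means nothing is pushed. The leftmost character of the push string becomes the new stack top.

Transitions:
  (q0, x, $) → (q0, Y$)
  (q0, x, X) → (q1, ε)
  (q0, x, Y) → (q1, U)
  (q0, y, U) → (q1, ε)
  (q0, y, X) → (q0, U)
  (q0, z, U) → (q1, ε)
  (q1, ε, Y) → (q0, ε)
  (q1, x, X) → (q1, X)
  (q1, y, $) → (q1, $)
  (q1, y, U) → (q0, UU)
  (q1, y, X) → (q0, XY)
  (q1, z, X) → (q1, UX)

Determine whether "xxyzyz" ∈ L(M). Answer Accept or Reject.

(q0, xxyzyz, $)
  read x, top $: go to q0, push Y$ → (q0, xyzyz, Y$)
  read x, top Y: go to q1, push U → (q1, yzyz, U$)
  read y, top U: go to q0, push UU → (q0, zyz, UU$)
  read z, top U: go to q1, push ε → (q1, yz, U$)
  read y, top U: go to q0, push UU → (q0, z, UU$)
  read z, top U: go to q1, push ε → (q1, ε, U$)
All input consumed; state q1 ∈ F.

Accept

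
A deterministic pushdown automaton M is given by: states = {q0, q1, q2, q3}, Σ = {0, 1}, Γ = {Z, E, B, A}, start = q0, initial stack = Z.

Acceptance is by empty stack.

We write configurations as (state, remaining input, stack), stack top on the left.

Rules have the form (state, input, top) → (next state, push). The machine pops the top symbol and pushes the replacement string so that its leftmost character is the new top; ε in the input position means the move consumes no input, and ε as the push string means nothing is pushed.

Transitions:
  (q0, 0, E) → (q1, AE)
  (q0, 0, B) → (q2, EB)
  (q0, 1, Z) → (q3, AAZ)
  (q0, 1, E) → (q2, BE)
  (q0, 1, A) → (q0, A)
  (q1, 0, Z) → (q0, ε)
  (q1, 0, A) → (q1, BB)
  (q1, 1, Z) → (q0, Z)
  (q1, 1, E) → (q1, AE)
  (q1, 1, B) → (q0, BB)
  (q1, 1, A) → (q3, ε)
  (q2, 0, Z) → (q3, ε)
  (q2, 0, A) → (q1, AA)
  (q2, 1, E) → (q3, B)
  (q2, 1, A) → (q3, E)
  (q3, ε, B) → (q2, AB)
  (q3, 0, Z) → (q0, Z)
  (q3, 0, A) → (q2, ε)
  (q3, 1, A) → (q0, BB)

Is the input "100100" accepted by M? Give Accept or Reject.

(q0, 100100, Z)
  read 1, top Z: go to q3, push AAZ → (q3, 00100, AAZ)
  read 0, top A: go to q2, push ε → (q2, 0100, AZ)
  read 0, top A: go to q1, push AA → (q1, 100, AAZ)
  read 1, top A: go to q3, push ε → (q3, 00, AZ)
  read 0, top A: go to q2, push ε → (q2, 0, Z)
  read 0, top Z: go to q3, push ε → (q3, ε, ε)
All input consumed and the stack is empty.

Accept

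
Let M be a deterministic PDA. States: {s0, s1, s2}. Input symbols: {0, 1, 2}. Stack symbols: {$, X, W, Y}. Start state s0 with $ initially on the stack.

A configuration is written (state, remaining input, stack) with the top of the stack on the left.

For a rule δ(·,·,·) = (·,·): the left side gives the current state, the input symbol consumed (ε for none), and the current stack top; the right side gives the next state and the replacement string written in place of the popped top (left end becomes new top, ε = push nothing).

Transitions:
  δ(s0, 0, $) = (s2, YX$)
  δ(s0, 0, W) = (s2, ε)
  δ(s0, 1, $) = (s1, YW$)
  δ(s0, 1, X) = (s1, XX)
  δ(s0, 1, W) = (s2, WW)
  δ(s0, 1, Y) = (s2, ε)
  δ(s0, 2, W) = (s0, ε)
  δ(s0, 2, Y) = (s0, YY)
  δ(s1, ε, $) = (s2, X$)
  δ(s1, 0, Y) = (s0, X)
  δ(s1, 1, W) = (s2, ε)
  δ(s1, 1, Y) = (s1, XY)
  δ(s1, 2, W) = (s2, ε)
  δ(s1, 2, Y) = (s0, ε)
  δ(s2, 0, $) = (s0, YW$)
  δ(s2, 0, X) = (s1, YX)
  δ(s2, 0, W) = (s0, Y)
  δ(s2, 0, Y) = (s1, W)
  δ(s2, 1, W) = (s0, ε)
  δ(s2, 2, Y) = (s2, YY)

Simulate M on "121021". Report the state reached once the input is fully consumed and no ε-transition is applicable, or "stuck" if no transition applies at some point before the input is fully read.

(s0, 121021, $)
  read 1, top $: go to s1, push YW$ → (s1, 21021, YW$)
  read 2, top Y: go to s0, push ε → (s0, 1021, W$)
  read 1, top W: go to s2, push WW → (s2, 021, WW$)
  read 0, top W: go to s0, push Y → (s0, 21, YW$)
  read 2, top Y: go to s0, push YY → (s0, 1, YYW$)
  read 1, top Y: go to s2, push ε → (s2, ε, YW$)
All input consumed; M is in state s2.

s2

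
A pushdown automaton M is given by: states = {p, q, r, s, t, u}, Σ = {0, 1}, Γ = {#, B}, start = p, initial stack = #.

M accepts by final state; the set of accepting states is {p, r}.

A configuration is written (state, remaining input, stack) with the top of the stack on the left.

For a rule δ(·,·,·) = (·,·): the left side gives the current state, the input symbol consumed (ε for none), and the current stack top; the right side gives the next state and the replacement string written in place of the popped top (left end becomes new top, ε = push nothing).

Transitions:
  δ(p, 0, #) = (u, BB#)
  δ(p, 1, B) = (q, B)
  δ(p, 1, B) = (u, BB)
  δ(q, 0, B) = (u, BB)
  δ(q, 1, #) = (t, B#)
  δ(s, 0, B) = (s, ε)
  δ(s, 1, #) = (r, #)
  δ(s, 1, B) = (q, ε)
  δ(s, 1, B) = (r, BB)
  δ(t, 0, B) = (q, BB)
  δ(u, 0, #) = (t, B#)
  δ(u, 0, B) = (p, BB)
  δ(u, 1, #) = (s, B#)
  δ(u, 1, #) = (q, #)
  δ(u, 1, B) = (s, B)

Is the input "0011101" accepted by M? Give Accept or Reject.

No computation consumes all input and reaches a final state.

Reject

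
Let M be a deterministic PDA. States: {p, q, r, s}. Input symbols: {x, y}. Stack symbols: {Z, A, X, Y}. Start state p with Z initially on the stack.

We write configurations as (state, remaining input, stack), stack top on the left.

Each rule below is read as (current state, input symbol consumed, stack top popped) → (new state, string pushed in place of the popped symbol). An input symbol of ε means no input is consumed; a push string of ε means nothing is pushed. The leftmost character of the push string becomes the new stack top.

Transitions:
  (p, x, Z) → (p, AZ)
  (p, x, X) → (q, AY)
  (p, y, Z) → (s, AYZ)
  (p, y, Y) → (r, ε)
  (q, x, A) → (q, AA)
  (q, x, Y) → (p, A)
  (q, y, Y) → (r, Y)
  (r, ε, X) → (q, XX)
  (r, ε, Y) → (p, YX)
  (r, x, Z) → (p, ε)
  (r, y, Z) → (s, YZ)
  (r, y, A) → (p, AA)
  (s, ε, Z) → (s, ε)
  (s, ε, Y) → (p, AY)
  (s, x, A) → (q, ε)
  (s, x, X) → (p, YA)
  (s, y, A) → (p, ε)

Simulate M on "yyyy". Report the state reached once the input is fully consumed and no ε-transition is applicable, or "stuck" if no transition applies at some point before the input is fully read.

p

(p, yyyy, Z) ⊢ (s, yyy, AYZ) ⊢ (p, yy, YZ) ⊢ (r, y, Z) ⊢ (s, ε, YZ) ⊢ (p, ε, AYZ)
All input consumed; M is in state p.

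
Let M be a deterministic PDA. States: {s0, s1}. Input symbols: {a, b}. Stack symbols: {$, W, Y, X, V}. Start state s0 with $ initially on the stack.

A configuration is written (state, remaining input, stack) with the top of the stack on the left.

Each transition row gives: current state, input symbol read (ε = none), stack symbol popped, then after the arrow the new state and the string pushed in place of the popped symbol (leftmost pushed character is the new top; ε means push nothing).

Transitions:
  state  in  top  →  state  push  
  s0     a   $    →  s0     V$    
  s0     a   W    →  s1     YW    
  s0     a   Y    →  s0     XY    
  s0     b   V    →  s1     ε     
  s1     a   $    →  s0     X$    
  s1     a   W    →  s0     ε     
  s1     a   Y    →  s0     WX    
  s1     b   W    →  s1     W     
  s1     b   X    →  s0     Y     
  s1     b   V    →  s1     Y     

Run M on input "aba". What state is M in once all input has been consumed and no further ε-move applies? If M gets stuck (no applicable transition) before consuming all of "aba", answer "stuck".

(s0, aba, $) ⊢ (s0, ba, V$) ⊢ (s1, a, $) ⊢ (s0, ε, X$)
All input consumed; M is in state s0.

s0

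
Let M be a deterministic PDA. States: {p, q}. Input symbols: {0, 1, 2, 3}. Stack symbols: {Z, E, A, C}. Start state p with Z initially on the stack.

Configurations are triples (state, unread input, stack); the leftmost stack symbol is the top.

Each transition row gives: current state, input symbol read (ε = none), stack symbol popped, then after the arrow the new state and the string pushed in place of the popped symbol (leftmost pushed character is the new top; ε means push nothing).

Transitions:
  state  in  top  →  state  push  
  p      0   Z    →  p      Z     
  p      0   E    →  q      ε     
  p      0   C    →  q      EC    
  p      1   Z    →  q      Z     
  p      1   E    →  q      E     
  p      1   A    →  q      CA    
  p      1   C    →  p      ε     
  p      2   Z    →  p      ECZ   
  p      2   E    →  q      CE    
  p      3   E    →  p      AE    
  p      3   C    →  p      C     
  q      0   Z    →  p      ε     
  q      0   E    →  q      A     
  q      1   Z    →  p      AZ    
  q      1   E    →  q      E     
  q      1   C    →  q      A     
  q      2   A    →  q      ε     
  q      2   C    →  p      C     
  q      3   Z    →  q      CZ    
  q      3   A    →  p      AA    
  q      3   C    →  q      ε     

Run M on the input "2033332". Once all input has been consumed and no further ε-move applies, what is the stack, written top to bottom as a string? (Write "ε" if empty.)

(p, 2033332, Z) ⊢ (p, 033332, ECZ) ⊢ (q, 33332, CZ) ⊢ (q, 3332, Z) ⊢ (q, 332, CZ) ⊢ (q, 32, Z) ⊢ (q, 2, CZ) ⊢ (p, ε, CZ)
All input consumed in state p with stack CZ.

CZ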